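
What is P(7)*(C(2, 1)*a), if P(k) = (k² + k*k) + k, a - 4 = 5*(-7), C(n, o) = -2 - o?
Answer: 9765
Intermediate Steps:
a = -31 (a = 4 + 5*(-7) = 4 - 35 = -31)
P(k) = k + 2*k² (P(k) = (k² + k²) + k = 2*k² + k = k + 2*k²)
P(7)*(C(2, 1)*a) = (7*(1 + 2*7))*((-2 - 1*1)*(-31)) = (7*(1 + 14))*((-2 - 1)*(-31)) = (7*15)*(-3*(-31)) = 105*93 = 9765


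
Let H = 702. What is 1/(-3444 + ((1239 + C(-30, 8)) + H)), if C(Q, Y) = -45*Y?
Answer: -1/1863 ≈ -0.00053677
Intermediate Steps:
1/(-3444 + ((1239 + C(-30, 8)) + H)) = 1/(-3444 + ((1239 - 45*8) + 702)) = 1/(-3444 + ((1239 - 360) + 702)) = 1/(-3444 + (879 + 702)) = 1/(-3444 + 1581) = 1/(-1863) = -1/1863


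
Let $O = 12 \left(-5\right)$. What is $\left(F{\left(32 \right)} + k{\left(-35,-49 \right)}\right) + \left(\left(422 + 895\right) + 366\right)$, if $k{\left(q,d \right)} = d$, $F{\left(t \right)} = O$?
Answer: $1574$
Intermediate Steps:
$O = -60$
$F{\left(t \right)} = -60$
$\left(F{\left(32 \right)} + k{\left(-35,-49 \right)}\right) + \left(\left(422 + 895\right) + 366\right) = \left(-60 - 49\right) + \left(\left(422 + 895\right) + 366\right) = -109 + \left(1317 + 366\right) = -109 + 1683 = 1574$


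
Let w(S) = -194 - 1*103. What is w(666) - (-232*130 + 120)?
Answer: 29743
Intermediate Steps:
w(S) = -297 (w(S) = -194 - 103 = -297)
w(666) - (-232*130 + 120) = -297 - (-232*130 + 120) = -297 - (-30160 + 120) = -297 - 1*(-30040) = -297 + 30040 = 29743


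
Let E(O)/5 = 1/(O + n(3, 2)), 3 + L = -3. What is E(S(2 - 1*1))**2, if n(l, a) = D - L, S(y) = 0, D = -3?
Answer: 25/9 ≈ 2.7778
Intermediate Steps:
L = -6 (L = -3 - 3 = -6)
n(l, a) = 3 (n(l, a) = -3 - 1*(-6) = -3 + 6 = 3)
E(O) = 5/(3 + O) (E(O) = 5/(O + 3) = 5/(3 + O))
E(S(2 - 1*1))**2 = (5/(3 + 0))**2 = (5/3)**2 = 25/9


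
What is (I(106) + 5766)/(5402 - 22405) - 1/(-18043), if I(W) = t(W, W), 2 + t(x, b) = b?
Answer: -105895407/306785129 ≈ -0.34518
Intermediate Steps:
t(x, b) = -2 + b
I(W) = -2 + W
(I(106) + 5766)/(5402 - 22405) - 1/(-18043) = ((-2 + 106) + 5766)/(5402 - 22405) - 1/(-18043) = (104 + 5766)/(-17003) - 1*(-1/18043) = 5870*(-1/17003) + 1/18043 = -5870/17003 + 1/18043 = -105895407/306785129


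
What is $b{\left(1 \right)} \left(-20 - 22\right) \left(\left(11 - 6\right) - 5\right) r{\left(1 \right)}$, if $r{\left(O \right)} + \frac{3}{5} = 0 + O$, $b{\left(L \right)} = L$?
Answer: $0$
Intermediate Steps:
$r{\left(O \right)} = - \frac{3}{5} + O$ ($r{\left(O \right)} = - \frac{3}{5} + \left(0 + O\right) = - \frac{3}{5} + O$)
$b{\left(1 \right)} \left(-20 - 22\right) \left(\left(11 - 6\right) - 5\right) r{\left(1 \right)} = 1 \left(-20 - 22\right) \left(\left(11 - 6\right) - 5\right) \left(- \frac{3}{5} + 1\right) = 1 \left(- 42 \left(5 - 5\right)\right) \frac{2}{5} = 1 \left(\left(-42\right) 0\right) \frac{2}{5} = 1 \cdot 0 \cdot \frac{2}{5} = 0 \cdot \frac{2}{5} = 0$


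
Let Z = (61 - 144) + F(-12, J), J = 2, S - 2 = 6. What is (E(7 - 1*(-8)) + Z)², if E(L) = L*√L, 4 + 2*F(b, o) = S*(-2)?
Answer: 12024 - 2790*√15 ≈ 1218.4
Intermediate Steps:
S = 8 (S = 2 + 6 = 8)
F(b, o) = -10 (F(b, o) = -2 + (8*(-2))/2 = -2 + (½)*(-16) = -2 - 8 = -10)
E(L) = L^(3/2)
Z = -93 (Z = (61 - 144) - 10 = -83 - 10 = -93)
(E(7 - 1*(-8)) + Z)² = ((7 - 1*(-8))^(3/2) - 93)² = ((7 + 8)^(3/2) - 93)² = (15^(3/2) - 93)² = (15*√15 - 93)² = (-93 + 15*√15)²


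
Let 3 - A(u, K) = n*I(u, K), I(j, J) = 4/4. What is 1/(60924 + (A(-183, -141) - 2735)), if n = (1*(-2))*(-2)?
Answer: 1/58188 ≈ 1.7186e-5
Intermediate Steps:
I(j, J) = 1 (I(j, J) = 4*(¼) = 1)
n = 4 (n = -2*(-2) = 4)
A(u, K) = -1 (A(u, K) = 3 - 4 = -1)
1/(60924 + (A(-183, -141) - 2735)) = 1/(60924 + (-1 - 2735)) = 1/(60924 - 2736) = 1/58188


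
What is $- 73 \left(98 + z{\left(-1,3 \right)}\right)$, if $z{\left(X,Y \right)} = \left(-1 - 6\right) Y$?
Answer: $-5621$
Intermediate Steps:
$z{\left(X,Y \right)} = - 7 Y$ ($z{\left(X,Y \right)} = \left(-1 - 6\right) Y = - 7 Y$)
$- 73 \left(98 + z{\left(-1,3 \right)}\right) = - 73 \left(98 - 21\right) = \left(-73\right) 77 = -5621$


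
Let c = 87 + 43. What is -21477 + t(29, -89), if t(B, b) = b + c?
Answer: -21436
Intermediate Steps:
c = 130
t(B, b) = 130 + b (t(B, b) = b + 130 = 130 + b)
-21477 + t(29, -89) = -21477 + (130 - 89) = -21477 + 41 = -21436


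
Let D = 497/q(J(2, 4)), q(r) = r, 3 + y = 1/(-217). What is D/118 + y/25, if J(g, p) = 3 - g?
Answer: 2619289/640150 ≈ 4.0917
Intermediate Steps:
y = -652/217 (y = -3 + 1/(-217) = -3 - 1/217 = -652/217 ≈ -3.0046)
D = 497 (D = 497/(3 - 1*2) = 497/(3 - 2) = 497/1 = 497*1 = 497)
D/118 + y/25 = 497/118 - 652/217/25 = 497*(1/118) - 652/217*1/25 = 497/118 - 652/5425 = 2619289/640150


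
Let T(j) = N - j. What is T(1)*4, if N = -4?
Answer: -20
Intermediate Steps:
T(j) = -4 - j
T(1)*4 = (-4 - 1*1)*4 = (-4 - 1)*4 = -5*4 = -20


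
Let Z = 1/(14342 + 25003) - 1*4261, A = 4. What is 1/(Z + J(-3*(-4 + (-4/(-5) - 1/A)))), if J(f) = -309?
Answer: -39345/179806649 ≈ -0.00021882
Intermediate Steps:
Z = -167649044/39345 (Z = 1/39345 - 4261 = -167649044/39345 ≈ -4261.0)
1/(Z + J(-3*(-4 + (-4/(-5) - 1/A)))) = 1/(-167649044/39345 - 309) = 1/(-179806649/39345) = -39345/179806649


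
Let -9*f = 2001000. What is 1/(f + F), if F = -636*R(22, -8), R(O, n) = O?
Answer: -3/708976 ≈ -4.2315e-6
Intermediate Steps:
f = -667000/3 (f = -⅑*2001000 = -667000/3 ≈ -2.2233e+5)
F = -13992 (F = -636*22 = -13992)
1/(f + F) = 1/(-667000/3 - 13992) = 1/(-708976/3) = -3/708976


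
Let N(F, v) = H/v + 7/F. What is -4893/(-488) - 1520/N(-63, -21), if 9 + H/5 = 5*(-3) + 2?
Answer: -2376339/8296 ≈ -286.44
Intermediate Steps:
H = -110 (H = -45 + 5*(5*(-3) + 2) = -45 + 5*(-15 + 2) = -45 + 5*(-13) = -45 - 65 = -110)
N(F, v) = -110/v + 7/F
-4893/(-488) - 1520/N(-63, -21) = -4893/(-488) - 1520/(-110/(-21) + 7/(-63)) = -4893*(-1/488) - 1520/(-110*(-1/21) + 7*(-1/63)) = 4893/488 - 1520/(110/21 - ⅑) = 4893/488 - 1520/323/63 = 4893/488 - 1520*63/323 = 4893/488 - 5040/17 = -2376339/8296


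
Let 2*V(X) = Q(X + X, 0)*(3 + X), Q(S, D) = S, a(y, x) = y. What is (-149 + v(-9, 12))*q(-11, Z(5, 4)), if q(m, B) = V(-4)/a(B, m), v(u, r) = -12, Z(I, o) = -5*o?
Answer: 161/5 ≈ 32.200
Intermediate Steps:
V(X) = X*(3 + X) (V(X) = ((X + X)*(3 + X))/2 = ((2*X)*(3 + X))/2 = (2*X*(3 + X))/2 = X*(3 + X))
q(m, B) = 4/B (q(m, B) = (-4*(3 - 4))/B = (-4*(-1))/B = 4/B)
(-149 + v(-9, 12))*q(-11, Z(5, 4)) = (-149 - 12)*(4/((-5*4))) = -644/(-20) = -644*(-1)/20 = -161*(-⅕) = 161/5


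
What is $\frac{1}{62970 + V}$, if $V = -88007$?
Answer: $- \frac{1}{25037} \approx -3.9941 \cdot 10^{-5}$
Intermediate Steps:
$\frac{1}{62970 + V} = \frac{1}{62970 - 88007} = \frac{1}{-25037} = - \frac{1}{25037}$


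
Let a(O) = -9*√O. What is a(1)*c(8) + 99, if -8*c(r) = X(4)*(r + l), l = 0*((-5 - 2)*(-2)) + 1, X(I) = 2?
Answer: 477/4 ≈ 119.25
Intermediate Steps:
l = 1 (l = 0*(-7*(-2)) + 1 = 0*14 + 1 = 0 + 1 = 1)
c(r) = -¼ - r/4 (c(r) = -(r + 1)/4 = -(1 + r)/4 = -(2 + 2*r)/8 = -¼ - r/4)
a(1)*c(8) + 99 = (-9*√1)*(-¼ - ¼*8) + 99 = (-9*1)*(-¼ - 2) + 99 = -9*(-9/4) + 99 = 81/4 + 99 = 477/4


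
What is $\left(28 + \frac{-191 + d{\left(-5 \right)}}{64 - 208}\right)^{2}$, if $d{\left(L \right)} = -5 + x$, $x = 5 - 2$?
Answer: $\frac{17850625}{20736} \approx 860.85$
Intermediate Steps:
$x = 3$
$d{\left(L \right)} = -2$ ($d{\left(L \right)} = -5 + 3 = -2$)
$\left(28 + \frac{-191 + d{\left(-5 \right)}}{64 - 208}\right)^{2} = \left(28 + \frac{-191 - 2}{64 - 208}\right)^{2} = \left(28 - \frac{193}{-144}\right)^{2} = \left(28 - - \frac{193}{144}\right)^{2} = \left(28 + \frac{193}{144}\right)^{2} = \left(\frac{4225}{144}\right)^{2} = \frac{17850625}{20736}$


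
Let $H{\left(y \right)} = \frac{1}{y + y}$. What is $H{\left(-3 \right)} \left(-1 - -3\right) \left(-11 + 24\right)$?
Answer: $- \frac{13}{3} \approx -4.3333$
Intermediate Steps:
$H{\left(y \right)} = \frac{1}{2 y}$
$H{\left(-3 \right)} \left(-1 - -3\right) \left(-11 + 24\right) = \frac{1}{2 \left(-3\right)} \left(-1 - -3\right) \left(-11 + 24\right) = \frac{1}{2} \left(- \frac{1}{3}\right) \left(-1 + 3\right) 13 = \left(- \frac{1}{6}\right) 2 \cdot 13 = \left(- \frac{1}{3}\right) 13 = - \frac{13}{3}$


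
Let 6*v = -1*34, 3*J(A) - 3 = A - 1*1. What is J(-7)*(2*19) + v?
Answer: -69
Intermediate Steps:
J(A) = ⅔ + A/3 (J(A) = 1 + (A - 1*1)/3 = 1 + (A - 1)/3 = 1 + (-1 + A)/3 = 1 + (-⅓ + A/3) = ⅔ + A/3)
v = -17/3 (v = (-1*34)/6 = (⅙)*(-34) = -17/3 ≈ -5.6667)
J(-7)*(2*19) + v = (⅔ + (⅓)*(-7))*(2*19) - 17/3 = (⅔ - 7/3)*38 - 17/3 = -5/3*38 - 17/3 = -190/3 - 17/3 = -69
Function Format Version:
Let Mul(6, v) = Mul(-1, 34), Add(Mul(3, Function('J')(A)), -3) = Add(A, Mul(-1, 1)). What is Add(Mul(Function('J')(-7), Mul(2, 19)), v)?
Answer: -69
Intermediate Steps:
Function('J')(A) = Add(Rational(2, 3), Mul(Rational(1, 3), A)) (Function('J')(A) = Add(1, Mul(Rational(1, 3), Add(A, Mul(-1, 1)))) = Add(1, Mul(Rational(1, 3), Add(A, -1))) = Add(1, Mul(Rational(1, 3), Add(-1, A))) = Add(1, Add(Rational(-1, 3), Mul(Rational(1, 3), A))) = Add(Rational(2, 3), Mul(Rational(1, 3), A)))
v = Rational(-17, 3) (v = Mul(Rational(1, 6), Mul(-1, 34)) = Mul(Rational(1, 6), -34) = Rational(-17, 3) ≈ -5.6667)
Add(Mul(Function('J')(-7), Mul(2, 19)), v) = Add(Mul(Add(Rational(2, 3), Mul(Rational(1, 3), -7)), Mul(2, 19)), Rational(-17, 3)) = Add(Mul(Add(Rational(2, 3), Rational(-7, 3)), 38), Rational(-17, 3)) = Add(Mul(Rational(-5, 3), 38), Rational(-17, 3)) = Add(Rational(-190, 3), Rational(-17, 3)) = -69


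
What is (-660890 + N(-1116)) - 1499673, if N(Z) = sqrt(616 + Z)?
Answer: -2160563 + 10*I*sqrt(5) ≈ -2.1606e+6 + 22.361*I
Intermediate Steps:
(-660890 + N(-1116)) - 1499673 = (-660890 + sqrt(616 - 1116)) - 1499673 = (-660890 + sqrt(-500)) - 1499673 = (-660890 + 10*I*sqrt(5)) - 1499673 = -2160563 + 10*I*sqrt(5)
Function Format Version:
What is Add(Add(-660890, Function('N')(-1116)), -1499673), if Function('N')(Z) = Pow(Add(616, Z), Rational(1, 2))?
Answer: Add(-2160563, Mul(10, I, Pow(5, Rational(1, 2)))) ≈ Add(-2.1606e+6, Mul(22.361, I))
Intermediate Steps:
Add(Add(-660890, Function('N')(-1116)), -1499673) = Add(Add(-660890, Pow(Add(616, -1116), Rational(1, 2))), -1499673) = Add(Add(-660890, Pow(-500, Rational(1, 2))), -1499673) = Add(Add(-660890, Mul(10, I, Pow(5, Rational(1, 2)))), -1499673) = Add(-2160563, Mul(10, I, Pow(5, Rational(1, 2))))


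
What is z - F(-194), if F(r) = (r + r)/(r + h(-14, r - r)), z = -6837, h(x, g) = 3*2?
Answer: -321436/47 ≈ -6839.1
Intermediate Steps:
h(x, g) = 6
F(r) = 2*r/(6 + r) (F(r) = (r + r)/(r + 6) = (2*r)/(6 + r) = 2*r/(6 + r))
z - F(-194) = -6837 - 2*(-194)/(6 - 194) = -6837 - 2*(-194)/(-188) = -6837 - 2*(-194)*(-1)/188 = -6837 - 1*97/47 = -6837 - 97/47 = -321436/47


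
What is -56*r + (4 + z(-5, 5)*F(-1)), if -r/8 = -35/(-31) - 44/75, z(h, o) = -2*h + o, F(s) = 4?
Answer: 713728/2325 ≈ 306.98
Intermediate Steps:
z(h, o) = o - 2*h
r = -10088/2325 (r = -8*(-35/(-31) - 44/75) = -8*(-35*(-1/31) - 44*1/75) = -8*(35/31 - 44/75) = -8*1261/2325 = -10088/2325 ≈ -4.3389)
-56*r + (4 + z(-5, 5)*F(-1)) = -56*(-10088/2325) + (4 + (5 - 2*(-5))*4) = 564928/2325 + (4 + (5 + 10)*4) = 564928/2325 + (4 + 15*4) = 564928/2325 + (4 + 60) = 564928/2325 + 64 = 713728/2325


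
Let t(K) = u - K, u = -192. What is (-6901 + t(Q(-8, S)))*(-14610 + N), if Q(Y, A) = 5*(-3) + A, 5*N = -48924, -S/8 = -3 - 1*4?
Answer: 870162516/5 ≈ 1.7403e+8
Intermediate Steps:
S = 56 (S = -8*(-3 - 1*4) = -8*(-3 - 4) = -8*(-7) = 56)
N = -48924/5 (N = (⅕)*(-48924) = -48924/5 ≈ -9784.8)
Q(Y, A) = -15 + A
t(K) = -192 - K
(-6901 + t(Q(-8, S)))*(-14610 + N) = (-6901 + (-192 - (-15 + 56)))*(-14610 - 48924/5) = (-6901 + (-192 - 1*41))*(-121974/5) = (-6901 + (-192 - 41))*(-121974/5) = (-6901 - 233)*(-121974/5) = -7134*(-121974/5) = 870162516/5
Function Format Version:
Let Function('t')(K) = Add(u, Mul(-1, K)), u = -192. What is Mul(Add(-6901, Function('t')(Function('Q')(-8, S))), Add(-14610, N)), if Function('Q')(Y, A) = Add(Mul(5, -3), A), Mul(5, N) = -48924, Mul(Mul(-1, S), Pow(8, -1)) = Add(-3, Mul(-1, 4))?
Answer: Rational(870162516, 5) ≈ 1.7403e+8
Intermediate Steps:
S = 56 (S = Mul(-8, Add(-3, Mul(-1, 4))) = Mul(-8, Add(-3, -4)) = Mul(-8, -7) = 56)
N = Rational(-48924, 5) (N = Mul(Rational(1, 5), -48924) = Rational(-48924, 5) ≈ -9784.8)
Function('Q')(Y, A) = Add(-15, A)
Function('t')(K) = Add(-192, Mul(-1, K))
Mul(Add(-6901, Function('t')(Function('Q')(-8, S))), Add(-14610, N)) = Mul(Add(-6901, Add(-192, Mul(-1, Add(-15, 56)))), Add(-14610, Rational(-48924, 5))) = Mul(Add(-6901, Add(-192, Mul(-1, 41))), Rational(-121974, 5)) = Mul(Add(-6901, Add(-192, -41)), Rational(-121974, 5)) = Mul(Add(-6901, -233), Rational(-121974, 5)) = Mul(-7134, Rational(-121974, 5)) = Rational(870162516, 5)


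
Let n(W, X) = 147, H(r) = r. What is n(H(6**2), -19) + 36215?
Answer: 36362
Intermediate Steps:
n(H(6**2), -19) + 36215 = 147 + 36215 = 36362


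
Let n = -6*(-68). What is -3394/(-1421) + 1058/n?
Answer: 1444085/289884 ≈ 4.9816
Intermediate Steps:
n = 408
-3394/(-1421) + 1058/n = -3394/(-1421) + 1058/408 = -3394*(-1/1421) + 1058*(1/408) = 3394/1421 + 529/204 = 1444085/289884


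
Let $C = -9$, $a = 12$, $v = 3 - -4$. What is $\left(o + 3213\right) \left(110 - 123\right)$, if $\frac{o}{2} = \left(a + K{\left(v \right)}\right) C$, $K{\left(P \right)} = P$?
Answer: $-37323$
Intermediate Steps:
$v = 7$ ($v = 3 + 4 = 7$)
$o = -342$ ($o = 2 \left(12 + 7\right) \left(-9\right) = 2 \cdot 19 \left(-9\right) = 2 \left(-171\right) = -342$)
$\left(o + 3213\right) \left(110 - 123\right) = \left(-342 + 3213\right) \left(110 - 123\right) = 2871 \left(-13\right) = -37323$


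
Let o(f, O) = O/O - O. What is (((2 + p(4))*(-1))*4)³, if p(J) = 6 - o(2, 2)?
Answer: -46656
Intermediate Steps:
o(f, O) = 1 - O
p(J) = 7 (p(J) = 6 - (1 - 1*2) = 6 - (1 - 2) = 6 - 1*(-1) = 6 + 1 = 7)
(((2 + p(4))*(-1))*4)³ = (((2 + 7)*(-1))*4)³ = ((9*(-1))*4)³ = (-9*4)³ = (-36)³ = -46656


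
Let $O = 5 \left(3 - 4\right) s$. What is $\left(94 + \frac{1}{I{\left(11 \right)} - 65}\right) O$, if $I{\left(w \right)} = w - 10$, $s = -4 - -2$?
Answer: $\frac{30075}{32} \approx 939.84$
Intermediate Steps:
$s = -2$ ($s = -4 + 2 = -2$)
$I{\left(w \right)} = -10 + w$
$O = 10$ ($O = 5 \left(3 - 4\right) \left(-2\right) = 5 \left(-1\right) \left(-2\right) = \left(-5\right) \left(-2\right) = 10$)
$\left(94 + \frac{1}{I{\left(11 \right)} - 65}\right) O = \left(94 + \frac{1}{\left(-10 + 11\right) - 65}\right) 10 = \left(94 + \frac{1}{1 - 65}\right) 10 = \left(94 + \frac{1}{-64}\right) 10 = \left(94 - \frac{1}{64}\right) 10 = \frac{6015}{64} \cdot 10 = \frac{30075}{32}$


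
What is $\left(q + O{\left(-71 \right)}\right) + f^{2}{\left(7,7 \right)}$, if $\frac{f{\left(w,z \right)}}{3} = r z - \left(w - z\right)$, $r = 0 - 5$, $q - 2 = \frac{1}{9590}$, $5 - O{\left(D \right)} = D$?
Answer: $\frac{106477771}{9590} \approx 11103.0$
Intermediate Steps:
$O{\left(D \right)} = 5 - D$
$q = \frac{19181}{9590}$ ($q = 2 + \frac{1}{9590} = \frac{19181}{9590} \approx 2.0001$)
$r = -5$
$f{\left(w,z \right)} = - 12 z - 3 w$ ($f{\left(w,z \right)} = 3 \left(- 5 z - \left(w - z\right)\right) = 3 \left(- w - 4 z\right) = - 12 z - 3 w$)
$\left(q + O{\left(-71 \right)}\right) + f^{2}{\left(7,7 \right)} = \left(\frac{19181}{9590} + \left(5 - -71\right)\right) + \left(\left(-12\right) 7 - 21\right)^{2} = \left(\frac{19181}{9590} + \left(5 + 71\right)\right) + \left(-84 - 21\right)^{2} = \left(\frac{19181}{9590} + 76\right) + \left(-105\right)^{2} = \frac{748021}{9590} + 11025 = \frac{106477771}{9590}$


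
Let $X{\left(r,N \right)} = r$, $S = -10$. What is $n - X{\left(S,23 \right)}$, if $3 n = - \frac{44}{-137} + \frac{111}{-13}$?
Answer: $\frac{38795}{5343} \approx 7.2609$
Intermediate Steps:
$n = - \frac{14635}{5343}$ ($n = \frac{- \frac{44}{-137} + \frac{111}{-13}}{3} = \frac{\left(-44\right) \left(- \frac{1}{137}\right) + 111 \left(- \frac{1}{13}\right)}{3} = \frac{\frac{44}{137} - \frac{111}{13}}{3} = \frac{1}{3} \left(- \frac{14635}{1781}\right) = - \frac{14635}{5343} \approx -2.7391$)
$n - X{\left(S,23 \right)} = - \frac{14635}{5343} - -10 = - \frac{14635}{5343} + 10 = \frac{38795}{5343}$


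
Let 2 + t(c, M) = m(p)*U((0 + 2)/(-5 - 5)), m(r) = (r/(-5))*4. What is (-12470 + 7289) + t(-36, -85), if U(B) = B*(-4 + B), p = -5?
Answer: -129491/25 ≈ -5179.6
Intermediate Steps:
m(r) = -4*r/5 (m(r) = (r*(-1/5))*4 = -r/5*4 = -4*r/5)
t(c, M) = 34/25 (t(c, M) = -2 + (-4/5*(-5))*(((0 + 2)/(-5 - 5))*(-4 + (0 + 2)/(-5 - 5))) = -2 + 4*((2/(-10))*(-4 + 2/(-10))) = -2 + 4*((2*(-1/10))*(-4 + 2*(-1/10))) = -2 + 4*(-(-4 - 1/5)/5) = -2 + 4*(-1/5*(-21/5)) = -2 + 4*(21/25) = -2 + 84/25 = 34/25)
(-12470 + 7289) + t(-36, -85) = (-12470 + 7289) + 34/25 = -5181 + 34/25 = -129491/25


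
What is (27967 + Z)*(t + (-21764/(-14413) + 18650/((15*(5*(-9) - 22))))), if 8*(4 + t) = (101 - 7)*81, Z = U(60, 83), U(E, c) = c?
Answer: 50420027306825/1931342 ≈ 2.6106e+7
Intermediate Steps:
Z = 83
t = 3791/4 (t = -4 + ((101 - 7)*81)/8 = -4 + (94*81)/8 = -4 + (⅛)*7614 = -4 + 3807/4 = 3791/4 ≈ 947.75)
(27967 + Z)*(t + (-21764/(-14413) + 18650/((15*(5*(-9) - 22))))) = (27967 + 83)*(3791/4 + (-21764/(-14413) + 18650/((15*(5*(-9) - 22))))) = 28050*(3791/4 + (-21764*(-1/14413) + 18650/((15*(-45 - 22))))) = 28050*(3791/4 + (21764/14413 + 18650/((15*(-67))))) = 28050*(3791/4 + (21764/14413 + 18650/(-1005))) = 28050*(3791/4 + (21764/14413 + 18650*(-1/1005))) = 28050*(3791/4 + (21764/14413 - 3730/201)) = 28050*(3791/4 - 49385926/2897013) = 28050*(10785032579/11588052) = 50420027306825/1931342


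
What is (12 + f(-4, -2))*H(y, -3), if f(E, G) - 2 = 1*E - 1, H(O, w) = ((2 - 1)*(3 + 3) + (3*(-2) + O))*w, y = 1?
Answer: -27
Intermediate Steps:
H(O, w) = O*w (H(O, w) = (1*6 + (-6 + O))*w = (6 + (-6 + O))*w = O*w)
f(E, G) = 1 + E (f(E, G) = 2 + (1*E - 1) = 2 + (E - 1) = 2 + (-1 + E) = 1 + E)
(12 + f(-4, -2))*H(y, -3) = (12 + (1 - 4))*(1*(-3)) = (12 - 3)*(-3) = 9*(-3) = -27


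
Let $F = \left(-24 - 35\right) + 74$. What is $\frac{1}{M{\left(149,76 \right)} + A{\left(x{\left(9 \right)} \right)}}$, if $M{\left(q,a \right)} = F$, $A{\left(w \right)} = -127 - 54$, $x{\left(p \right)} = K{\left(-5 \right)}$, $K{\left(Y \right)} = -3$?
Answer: $- \frac{1}{166} \approx -0.0060241$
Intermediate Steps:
$x{\left(p \right)} = -3$
$A{\left(w \right)} = -181$ ($A{\left(w \right)} = -127 - 54 = -181$)
$F = 15$ ($F = -59 + 74 = 15$)
$M{\left(q,a \right)} = 15$
$\frac{1}{M{\left(149,76 \right)} + A{\left(x{\left(9 \right)} \right)}} = \frac{1}{15 - 181} = \frac{1}{-166} = - \frac{1}{166}$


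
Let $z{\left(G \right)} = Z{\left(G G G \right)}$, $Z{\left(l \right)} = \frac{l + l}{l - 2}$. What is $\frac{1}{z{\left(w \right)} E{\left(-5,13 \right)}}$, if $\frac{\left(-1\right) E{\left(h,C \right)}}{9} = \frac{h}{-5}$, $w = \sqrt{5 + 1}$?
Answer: $- \frac{1}{18} + \frac{\sqrt{6}}{324} \approx -0.047995$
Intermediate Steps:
$w = \sqrt{6} \approx 2.4495$
$E{\left(h,C \right)} = \frac{9 h}{5}$ ($E{\left(h,C \right)} = - 9 \frac{h}{-5} = - 9 h \left(- \frac{1}{5}\right) = - 9 \left(- \frac{h}{5}\right) = \frac{9 h}{5}$)
$Z{\left(l \right)} = \frac{2 l}{-2 + l}$
$z{\left(G \right)} = \frac{2 G^{3}}{-2 + G^{3}}$ ($z{\left(G \right)} = \frac{2 G G G}{-2 + G G G} = \frac{2 G^{2} G}{-2 + G^{2} G} = \frac{2 G^{3}}{-2 + G^{3}}$)
$\frac{1}{z{\left(w \right)} E{\left(-5,13 \right)}} = \frac{1}{\frac{2 \left(\sqrt{6}\right)^{3}}{-2 + \left(\sqrt{6}\right)^{3}} \cdot \frac{9}{5} \left(-5\right)} = \frac{1}{\frac{2 \cdot 6 \sqrt{6}}{-2 + 6 \sqrt{6}} \left(-9\right)} = \frac{1}{\frac{12 \sqrt{6}}{-2 + 6 \sqrt{6}} \left(-9\right)} = \frac{1}{\left(-108\right) \sqrt{6} \frac{1}{-2 + 6 \sqrt{6}}} = - \frac{\sqrt{6} \left(-2 + 6 \sqrt{6}\right)}{648}$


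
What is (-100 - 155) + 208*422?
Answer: 87521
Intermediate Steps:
(-100 - 155) + 208*422 = -255 + 87776 = 87521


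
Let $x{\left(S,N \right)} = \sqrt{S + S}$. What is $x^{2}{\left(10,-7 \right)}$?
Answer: $20$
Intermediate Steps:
$x{\left(S,N \right)} = \sqrt{2} \sqrt{S}$ ($x{\left(S,N \right)} = \sqrt{2 S} = \sqrt{2} \sqrt{S}$)
$x^{2}{\left(10,-7 \right)} = \left(\sqrt{2} \sqrt{10}\right)^{2} = \left(2 \sqrt{5}\right)^{2} = 20$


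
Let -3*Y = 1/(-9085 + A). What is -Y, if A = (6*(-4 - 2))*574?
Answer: -1/89247 ≈ -1.1205e-5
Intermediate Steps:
A = -20664 (A = (6*(-6))*574 = -36*574 = -20664)
Y = 1/89247 (Y = -1/(3*(-9085 - 20664)) = -⅓/(-29749) = -⅓*(-1/29749) = 1/89247 ≈ 1.1205e-5)
-Y = -1*1/89247 = -1/89247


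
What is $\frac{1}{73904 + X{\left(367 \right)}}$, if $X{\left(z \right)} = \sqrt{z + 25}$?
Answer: $\frac{9238}{682725103} - \frac{7 \sqrt{2}}{2730900412} \approx 1.3527 \cdot 10^{-5}$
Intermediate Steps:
$X{\left(z \right)} = \sqrt{25 + z}$
$\frac{1}{73904 + X{\left(367 \right)}} = \frac{1}{73904 + \sqrt{25 + 367}} = \frac{1}{73904 + \sqrt{392}} = \frac{1}{73904 + 14 \sqrt{2}}$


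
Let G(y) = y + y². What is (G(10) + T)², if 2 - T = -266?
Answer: 142884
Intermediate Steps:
T = 268 (T = 2 - 1*(-266) = 2 + 266 = 268)
(G(10) + T)² = (10*(1 + 10) + 268)² = (10*11 + 268)² = (110 + 268)² = 378² = 142884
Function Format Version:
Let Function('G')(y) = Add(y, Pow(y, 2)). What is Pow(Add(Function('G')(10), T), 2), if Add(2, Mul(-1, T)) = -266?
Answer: 142884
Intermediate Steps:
T = 268 (T = Add(2, Mul(-1, -266)) = Add(2, 266) = 268)
Pow(Add(Function('G')(10), T), 2) = Pow(Add(Mul(10, Add(1, 10)), 268), 2) = Pow(Add(Mul(10, 11), 268), 2) = Pow(Add(110, 268), 2) = Pow(378, 2) = 142884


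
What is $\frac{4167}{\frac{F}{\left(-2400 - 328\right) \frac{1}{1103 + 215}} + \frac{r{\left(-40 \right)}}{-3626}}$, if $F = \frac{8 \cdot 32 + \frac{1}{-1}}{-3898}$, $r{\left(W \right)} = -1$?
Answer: $\frac{40167750396312}{307324021} \approx 1.307 \cdot 10^{5}$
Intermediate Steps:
$F = - \frac{255}{3898}$ ($F = \left(256 - 1\right) \left(- \frac{1}{3898}\right) = 255 \left(- \frac{1}{3898}\right) = - \frac{255}{3898} \approx -0.065418$)
$\frac{4167}{\frac{F}{\left(-2400 - 328\right) \frac{1}{1103 + 215}} + \frac{r{\left(-40 \right)}}{-3626}} = \frac{4167}{- \frac{255}{3898 \frac{-2400 - 328}{1103 + 215}} - \frac{1}{-3626}} = \frac{4167}{- \frac{255}{3898 \left(- \frac{2728}{1318}\right)} - - \frac{1}{3626}} = \frac{4167}{- \frac{255}{3898 \left(\left(-2728\right) \frac{1}{1318}\right)} + \frac{1}{3626}} = \frac{4167}{- \frac{255}{3898 \left(- \frac{1364}{659}\right)} + \frac{1}{3626}} = \frac{4167}{\left(- \frac{255}{3898}\right) \left(- \frac{659}{1364}\right) + \frac{1}{3626}} = \frac{4167}{\frac{168045}{5316872} + \frac{1}{3626}} = \frac{4167}{\frac{307324021}{9639488936}} = 4167 \cdot \frac{9639488936}{307324021} = \frac{40167750396312}{307324021}$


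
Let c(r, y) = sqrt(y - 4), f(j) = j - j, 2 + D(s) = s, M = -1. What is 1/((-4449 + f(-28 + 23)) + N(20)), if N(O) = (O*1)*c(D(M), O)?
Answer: -1/4369 ≈ -0.00022889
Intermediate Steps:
D(s) = -2 + s
f(j) = 0
c(r, y) = sqrt(-4 + y)
N(O) = O*sqrt(-4 + O) (N(O) = (O*1)*sqrt(-4 + O) = O*sqrt(-4 + O))
1/((-4449 + f(-28 + 23)) + N(20)) = 1/((-4449 + 0) + 20*sqrt(-4 + 20)) = 1/(-4449 + 20*sqrt(16)) = 1/(-4449 + 20*4) = 1/(-4449 + 80) = 1/(-4369) = -1/4369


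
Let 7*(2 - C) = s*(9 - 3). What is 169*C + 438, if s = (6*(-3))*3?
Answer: 60188/7 ≈ 8598.3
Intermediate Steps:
s = -54 (s = -18*3 = -54)
C = 338/7 (C = 2 - (-54)*(9 - 3)/7 = 2 - (-54)*6/7 = 2 - ⅐*(-324) = 2 + 324/7 = 338/7 ≈ 48.286)
169*C + 438 = 169*(338/7) + 438 = 57122/7 + 438 = 60188/7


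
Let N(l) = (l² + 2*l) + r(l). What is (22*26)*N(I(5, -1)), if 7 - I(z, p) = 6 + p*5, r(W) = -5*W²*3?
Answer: -281424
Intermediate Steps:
r(W) = -15*W²
I(z, p) = 1 - 5*p (I(z, p) = 7 - (6 + p*5) = 7 - (6 + 5*p) = 7 + (-6 - 5*p) = 1 - 5*p)
N(l) = -14*l² + 2*l (N(l) = (l² + 2*l) - 15*l² = -14*l² + 2*l)
(22*26)*N(I(5, -1)) = (22*26)*(2*(1 - 5*(-1))*(1 - 7*(1 - 5*(-1)))) = 572*(2*(1 + 5)*(1 - 7*(1 + 5))) = 572*(2*6*(1 - 7*6)) = 572*(2*6*(1 - 42)) = 572*(2*6*(-41)) = 572*(-492) = -281424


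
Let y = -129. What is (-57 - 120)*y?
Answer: 22833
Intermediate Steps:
(-57 - 120)*y = (-57 - 120)*(-129) = -177*(-129) = 22833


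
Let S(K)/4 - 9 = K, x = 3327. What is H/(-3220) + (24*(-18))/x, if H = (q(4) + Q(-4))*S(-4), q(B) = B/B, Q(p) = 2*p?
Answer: -2203/25507 ≈ -0.086368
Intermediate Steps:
S(K) = 36 + 4*K
q(B) = 1
H = -140 (H = (1 + 2*(-4))*(36 + 4*(-4)) = (1 - 8)*(36 - 16) = -7*20 = -140)
H/(-3220) + (24*(-18))/x = -140/(-3220) + (24*(-18))/3327 = -140*(-1/3220) - 432*1/3327 = 1/23 - 144/1109 = -2203/25507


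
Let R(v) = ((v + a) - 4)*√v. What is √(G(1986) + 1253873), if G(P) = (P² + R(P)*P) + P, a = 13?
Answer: √(5200055 + 3962070*√1986) ≈ 13482.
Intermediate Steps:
R(v) = √v*(9 + v) (R(v) = ((v + 13) - 4)*√v = ((13 + v) - 4)*√v = (9 + v)*√v = √v*(9 + v))
G(P) = P + P² + P^(3/2)*(9 + P) (G(P) = (P² + (√P*(9 + P))*P) + P = (P² + P^(3/2)*(9 + P)) + P = P + P² + P^(3/2)*(9 + P))
√(G(1986) + 1253873) = √(1986*(1 + 1986 + √1986*(9 + 1986)) + 1253873) = √(1986*(1 + 1986 + √1986*1995) + 1253873) = √(1986*(1 + 1986 + 1995*√1986) + 1253873) = √(1986*(1987 + 1995*√1986) + 1253873) = √((3946182 + 3962070*√1986) + 1253873) = √(5200055 + 3962070*√1986)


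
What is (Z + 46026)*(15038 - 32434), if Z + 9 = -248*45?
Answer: -606372372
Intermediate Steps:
Z = -11169 (Z = -9 - 248*45 = -9 - 11160 = -11169)
(Z + 46026)*(15038 - 32434) = (-11169 + 46026)*(15038 - 32434) = 34857*(-17396) = -606372372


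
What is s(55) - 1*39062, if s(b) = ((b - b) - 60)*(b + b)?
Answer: -45662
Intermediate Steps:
s(b) = -120*b (s(b) = (0 - 60)*(2*b) = -120*b)
s(55) - 1*39062 = -120*55 - 1*39062 = -6600 - 39062 = -45662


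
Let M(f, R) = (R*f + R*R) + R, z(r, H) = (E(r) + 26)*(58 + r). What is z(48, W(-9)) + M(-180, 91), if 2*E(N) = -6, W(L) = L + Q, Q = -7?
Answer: -5570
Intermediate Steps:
W(L) = -7 + L (W(L) = L - 7 = -7 + L)
E(N) = -3 (E(N) = (½)*(-6) = -3)
z(r, H) = 1334 + 23*r (z(r, H) = (-3 + 26)*(58 + r) = 23*(58 + r) = 1334 + 23*r)
M(f, R) = R + R² + R*f (M(f, R) = (R*f + R²) + R = (R² + R*f) + R = R + R² + R*f)
z(48, W(-9)) + M(-180, 91) = (1334 + 23*48) + 91*(1 + 91 - 180) = (1334 + 1104) + 91*(-88) = 2438 - 8008 = -5570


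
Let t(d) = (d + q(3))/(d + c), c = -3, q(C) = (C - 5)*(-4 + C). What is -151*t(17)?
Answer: -2869/14 ≈ -204.93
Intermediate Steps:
q(C) = (-5 + C)*(-4 + C)
t(d) = (2 + d)/(-3 + d) (t(d) = (d + (20 + 3**2 - 9*3))/(d - 3) = (d + (20 + 9 - 27))/(-3 + d) = (d + 2)/(-3 + d) = (2 + d)/(-3 + d))
-151*t(17) = -151*(2 + 17)/(-3 + 17) = -151*19/14 = -2869/14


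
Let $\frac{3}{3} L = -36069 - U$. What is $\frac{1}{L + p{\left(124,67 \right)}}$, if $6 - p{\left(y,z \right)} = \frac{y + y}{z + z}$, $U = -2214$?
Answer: $- \frac{67}{2268007} \approx -2.9541 \cdot 10^{-5}$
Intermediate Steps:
$p{\left(y,z \right)} = 6 - \frac{y}{z}$ ($p{\left(y,z \right)} = 6 - \frac{y + y}{z + z} = 6 - \frac{2 y}{2 z} = 6 - 2 y \frac{1}{2 z} = 6 - \frac{y}{z}$)
$L = -33855$ ($L = -36069 - -2214 = -36069 + 2214 = -33855$)
$\frac{1}{L + p{\left(124,67 \right)}} = \frac{1}{-33855 + \left(6 - \frac{124}{67}\right)} = \frac{1}{-33855 + \frac{278}{67}} = \frac{1}{- \frac{2268007}{67}} = - \frac{67}{2268007}$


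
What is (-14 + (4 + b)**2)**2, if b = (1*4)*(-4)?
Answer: 16900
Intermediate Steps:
b = -16 (b = 4*(-4) = -16)
(-14 + (4 + b)**2)**2 = (-14 + (4 - 16)**2)**2 = (-14 + (-12)**2)**2 = (-14 + 144)**2 = 130**2 = 16900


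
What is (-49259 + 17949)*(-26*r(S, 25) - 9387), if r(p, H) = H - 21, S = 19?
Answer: 297163210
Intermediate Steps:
r(p, H) = -21 + H
(-49259 + 17949)*(-26*r(S, 25) - 9387) = (-49259 + 17949)*(-26*(-21 + 25) - 9387) = -31310*(-26*4 - 9387) = -31310*(-104 - 9387) = -31310*(-9491) = 297163210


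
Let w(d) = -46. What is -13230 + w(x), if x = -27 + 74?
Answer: -13276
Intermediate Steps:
x = 47
-13230 + w(x) = -13230 - 46 = -13276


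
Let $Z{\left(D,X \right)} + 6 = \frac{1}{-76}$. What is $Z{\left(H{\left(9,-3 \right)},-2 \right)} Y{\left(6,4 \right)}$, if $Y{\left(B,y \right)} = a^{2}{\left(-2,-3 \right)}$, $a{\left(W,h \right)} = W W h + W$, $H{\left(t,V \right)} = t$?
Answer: $- \frac{22393}{19} \approx -1178.6$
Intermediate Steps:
$Z{\left(D,X \right)} = - \frac{457}{76}$ ($Z{\left(D,X \right)} = -6 + \frac{1}{-76} = -6 - \frac{1}{76} = - \frac{457}{76}$)
$a{\left(W,h \right)} = W + h W^{2}$ ($a{\left(W,h \right)} = W^{2} h + W = h W^{2} + W = W + h W^{2}$)
$Y{\left(B,y \right)} = 196$ ($Y{\left(B,y \right)} = \left(- 2 \left(1 - -6\right)\right)^{2} = \left(- 2 \left(1 + 6\right)\right)^{2} = \left(\left(-2\right) 7\right)^{2} = \left(-14\right)^{2} = 196$)
$Z{\left(H{\left(9,-3 \right)},-2 \right)} Y{\left(6,4 \right)} = \left(- \frac{457}{76}\right) 196 = - \frac{22393}{19}$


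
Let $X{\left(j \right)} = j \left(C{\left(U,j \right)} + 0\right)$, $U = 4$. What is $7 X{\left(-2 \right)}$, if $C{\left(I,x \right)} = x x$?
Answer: $-56$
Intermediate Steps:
$C{\left(I,x \right)} = x^{2}$
$X{\left(j \right)} = j^{3}$ ($X{\left(j \right)} = j \left(j^{2} + 0\right) = j j^{2} = j^{3}$)
$7 X{\left(-2 \right)} = 7 \left(-2\right)^{3} = 7 \left(-8\right) = -56$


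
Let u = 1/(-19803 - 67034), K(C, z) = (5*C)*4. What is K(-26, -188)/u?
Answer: 45155240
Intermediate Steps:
K(C, z) = 20*C
u = -1/86837 (u = 1/(-86837) = -1/86837 ≈ -1.1516e-5)
K(-26, -188)/u = (20*(-26))/(-1/86837) = -520*(-86837) = 45155240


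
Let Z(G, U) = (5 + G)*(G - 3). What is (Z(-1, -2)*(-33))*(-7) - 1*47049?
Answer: -50745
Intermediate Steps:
Z(G, U) = (-3 + G)*(5 + G) (Z(G, U) = (5 + G)*(-3 + G) = (-3 + G)*(5 + G))
(Z(-1, -2)*(-33))*(-7) - 1*47049 = ((-15 + (-1)**2 + 2*(-1))*(-33))*(-7) - 1*47049 = ((-15 + 1 - 2)*(-33))*(-7) - 47049 = -16*(-33)*(-7) - 47049 = 528*(-7) - 47049 = -3696 - 47049 = -50745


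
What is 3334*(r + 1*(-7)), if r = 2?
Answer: -16670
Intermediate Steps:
3334*(r + 1*(-7)) = 3334*(2 + 1*(-7)) = 3334*(2 - 7) = 3334*(-5) = -16670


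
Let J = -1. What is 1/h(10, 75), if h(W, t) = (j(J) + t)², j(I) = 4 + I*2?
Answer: 1/5929 ≈ 0.00016866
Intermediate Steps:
j(I) = 4 + 2*I
h(W, t) = (2 + t)² (h(W, t) = ((4 + 2*(-1)) + t)² = ((4 - 2) + t)² = (2 + t)²)
1/h(10, 75) = 1/((2 + 75)²) = 1/(77²) = 1/5929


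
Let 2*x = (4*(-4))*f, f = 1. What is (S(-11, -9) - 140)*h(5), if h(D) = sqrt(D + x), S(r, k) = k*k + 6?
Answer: -53*I*sqrt(3) ≈ -91.799*I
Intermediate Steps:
x = -8 (x = ((4*(-4))*1)/2 = (-16*1)/2 = (1/2)*(-16) = -8)
S(r, k) = 6 + k**2 (S(r, k) = k**2 + 6 = 6 + k**2)
h(D) = sqrt(-8 + D) (h(D) = sqrt(D - 8) = sqrt(-8 + D))
(S(-11, -9) - 140)*h(5) = ((6 + (-9)**2) - 140)*sqrt(-8 + 5) = ((6 + 81) - 140)*sqrt(-3) = (87 - 140)*(I*sqrt(3)) = -53*I*sqrt(3)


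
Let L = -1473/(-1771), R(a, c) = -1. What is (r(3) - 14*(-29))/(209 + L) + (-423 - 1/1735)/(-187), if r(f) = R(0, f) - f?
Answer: 251857149331/60283827670 ≈ 4.1779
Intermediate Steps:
r(f) = -1 - f
L = 1473/1771 (L = -1473*(-1/1771) = 1473/1771 ≈ 0.83173)
(r(3) - 14*(-29))/(209 + L) + (-423 - 1/1735)/(-187) = ((-1 - 1*3) - 14*(-29))/(209 + 1473/1771) + (-423 - 1/1735)/(-187) = ((-1 - 3) + 406)/(371612/1771) + (-423 - 1*1/1735)*(-1/187) = (-4 + 406)*(1771/371612) + (-423 - 1/1735)*(-1/187) = 402*(1771/371612) - 733906/1735*(-1/187) = 355971/185806 + 733906/324445 = 251857149331/60283827670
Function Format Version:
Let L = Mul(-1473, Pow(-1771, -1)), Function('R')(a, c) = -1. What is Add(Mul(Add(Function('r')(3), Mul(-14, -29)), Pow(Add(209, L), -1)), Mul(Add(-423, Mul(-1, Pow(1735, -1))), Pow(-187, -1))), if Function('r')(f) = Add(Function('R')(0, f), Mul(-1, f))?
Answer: Rational(251857149331, 60283827670) ≈ 4.1779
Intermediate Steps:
Function('r')(f) = Add(-1, Mul(-1, f))
L = Rational(1473, 1771) (L = Mul(-1473, Rational(-1, 1771)) = Rational(1473, 1771) ≈ 0.83173)
Add(Mul(Add(Function('r')(3), Mul(-14, -29)), Pow(Add(209, L), -1)), Mul(Add(-423, Mul(-1, Pow(1735, -1))), Pow(-187, -1))) = Add(Mul(Add(Add(-1, Mul(-1, 3)), Mul(-14, -29)), Pow(Add(209, Rational(1473, 1771)), -1)), Mul(Add(-423, Mul(-1, Pow(1735, -1))), Pow(-187, -1))) = Add(Mul(Add(Add(-1, -3), 406), Pow(Rational(371612, 1771), -1)), Mul(Add(-423, Mul(-1, Rational(1, 1735))), Rational(-1, 187))) = Add(Mul(Add(-4, 406), Rational(1771, 371612)), Mul(Add(-423, Rational(-1, 1735)), Rational(-1, 187))) = Add(Mul(402, Rational(1771, 371612)), Mul(Rational(-733906, 1735), Rational(-1, 187))) = Add(Rational(355971, 185806), Rational(733906, 324445)) = Rational(251857149331, 60283827670)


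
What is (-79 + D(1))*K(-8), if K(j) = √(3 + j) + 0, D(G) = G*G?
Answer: -78*I*√5 ≈ -174.41*I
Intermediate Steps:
D(G) = G²
K(j) = √(3 + j)
(-79 + D(1))*K(-8) = (-79 + 1²)*√(3 - 8) = (-79 + 1)*√(-5) = -78*I*√5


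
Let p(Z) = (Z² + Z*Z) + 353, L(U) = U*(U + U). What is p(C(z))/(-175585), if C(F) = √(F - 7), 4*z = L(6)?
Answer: -75/35117 ≈ -0.0021357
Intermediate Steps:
L(U) = 2*U² (L(U) = U*(2*U) = 2*U²)
z = 18 (z = (2*6²)/4 = (2*36)/4 = (¼)*72 = 18)
C(F) = √(-7 + F)
p(Z) = 353 + 2*Z² (p(Z) = (Z² + Z²) + 353 = 2*Z² + 353 = 353 + 2*Z²)
p(C(z))/(-175585) = (353 + 2*(√(-7 + 18))²)/(-175585) = (353 + 2*(√11)²)*(-1/175585) = (353 + 2*11)*(-1/175585) = (353 + 22)*(-1/175585) = 375*(-1/175585) = -75/35117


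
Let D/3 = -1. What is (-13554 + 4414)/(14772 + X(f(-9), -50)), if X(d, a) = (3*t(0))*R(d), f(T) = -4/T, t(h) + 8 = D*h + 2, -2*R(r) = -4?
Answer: -2285/3684 ≈ -0.62025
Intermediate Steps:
D = -3 (D = 3*(-1) = -3)
R(r) = 2 (R(r) = -½*(-4) = 2)
t(h) = -6 - 3*h (t(h) = -8 + (-3*h + 2) = -8 + (2 - 3*h) = -6 - 3*h)
X(d, a) = -36 (X(d, a) = (3*(-6 - 3*0))*2 = (3*(-6 + 0))*2 = (3*(-6))*2 = -18*2 = -36)
(-13554 + 4414)/(14772 + X(f(-9), -50)) = (-13554 + 4414)/(14772 - 36) = -9140/14736 = -9140*1/14736 = -2285/3684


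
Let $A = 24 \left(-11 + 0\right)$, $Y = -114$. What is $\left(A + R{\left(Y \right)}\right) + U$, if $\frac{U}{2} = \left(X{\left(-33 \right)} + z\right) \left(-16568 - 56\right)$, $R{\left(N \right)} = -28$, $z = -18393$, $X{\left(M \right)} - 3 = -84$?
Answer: $614223260$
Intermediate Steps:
$X{\left(M \right)} = -81$ ($X{\left(M \right)} = 3 - 84 = -81$)
$A = -264$ ($A = 24 \left(-11\right) = -264$)
$U = 614223552$ ($U = 2 \left(-81 - 18393\right) \left(-16568 - 56\right) = 2 \left(- 18474 \left(-16568 + \left(-10344 + 10288\right)\right)\right) = 2 \left(- 18474 \left(-16568 - 56\right)\right) = 2 \left(\left(-18474\right) \left(-16624\right)\right) = 2 \cdot 307111776 = 614223552$)
$\left(A + R{\left(Y \right)}\right) + U = \left(-264 - 28\right) + 614223552 = -292 + 614223552 = 614223260$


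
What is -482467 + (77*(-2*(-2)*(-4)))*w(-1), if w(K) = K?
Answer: -481235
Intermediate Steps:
-482467 + (77*(-2*(-2)*(-4)))*w(-1) = -482467 + (77*(-2*(-2)*(-4)))*(-1) = -482467 + (77*(4*(-4)))*(-1) = -482467 + (77*(-16))*(-1) = -482467 - 1232*(-1) = -482467 + 1232 = -481235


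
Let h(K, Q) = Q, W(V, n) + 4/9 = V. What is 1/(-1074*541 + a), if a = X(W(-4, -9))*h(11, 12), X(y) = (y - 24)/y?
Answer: -5/2904786 ≈ -1.7213e-6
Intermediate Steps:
W(V, n) = -4/9 + V
X(y) = (-24 + y)/y
a = 384/5 (a = ((-24 + (-4/9 - 4))/(-4/9 - 4))*12 = ((-24 - 40/9)/(-40/9))*12 = -9/40*(-256/9)*12 = (32/5)*12 = 384/5 ≈ 76.800)
1/(-1074*541 + a) = 1/(-1074*541 + 384/5) = 1/(-581034 + 384/5) = 1/(-2904786/5) = -5/2904786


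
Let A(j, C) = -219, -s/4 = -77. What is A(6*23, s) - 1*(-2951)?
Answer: 2732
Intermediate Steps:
s = 308 (s = -4*(-77) = 308)
A(6*23, s) - 1*(-2951) = -219 - 1*(-2951) = -219 + 2951 = 2732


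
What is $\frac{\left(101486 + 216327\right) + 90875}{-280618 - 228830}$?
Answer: $- \frac{51086}{63681} \approx -0.80222$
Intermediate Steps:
$\frac{\left(101486 + 216327\right) + 90875}{-280618 - 228830} = \frac{317813 + 90875}{-280618 + \left(-243435 + 14605\right)} = \frac{408688}{-280618 - 228830} = \frac{408688}{-509448} = 408688 \left(- \frac{1}{509448}\right) = - \frac{51086}{63681}$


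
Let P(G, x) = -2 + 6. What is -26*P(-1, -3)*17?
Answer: -1768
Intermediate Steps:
P(G, x) = 4
-26*P(-1, -3)*17 = -26*4*17 = -104*17 = -1768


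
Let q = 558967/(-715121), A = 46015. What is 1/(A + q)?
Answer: 715121/32905733848 ≈ 2.1732e-5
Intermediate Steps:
q = -558967/715121 (q = 558967*(-1/715121) = -558967/715121 ≈ -0.78164)
1/(A + q) = 1/(46015 - 558967/715121) = 1/(32905733848/715121) = 715121/32905733848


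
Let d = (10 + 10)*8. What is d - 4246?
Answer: -4086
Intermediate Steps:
d = 160 (d = 20*8 = 160)
d - 4246 = 160 - 4246 = -4086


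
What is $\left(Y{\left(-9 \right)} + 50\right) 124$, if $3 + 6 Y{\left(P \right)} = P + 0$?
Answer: $5952$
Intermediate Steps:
$Y{\left(P \right)} = - \frac{1}{2} + \frac{P}{6}$ ($Y{\left(P \right)} = - \frac{1}{2} + \frac{P + 0}{6} = - \frac{1}{2} + \frac{P}{6}$)
$\left(Y{\left(-9 \right)} + 50\right) 124 = \left(\left(- \frac{1}{2} + \frac{1}{6} \left(-9\right)\right) + 50\right) 124 = \left(\left(- \frac{1}{2} - \frac{3}{2}\right) + 50\right) 124 = \left(-2 + 50\right) 124 = 48 \cdot 124 = 5952$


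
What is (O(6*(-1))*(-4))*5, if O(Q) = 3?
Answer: -60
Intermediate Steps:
(O(6*(-1))*(-4))*5 = (3*(-4))*5 = -12*5 = -60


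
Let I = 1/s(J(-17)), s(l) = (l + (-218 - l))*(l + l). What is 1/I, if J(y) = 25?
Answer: -10900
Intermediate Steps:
s(l) = -436*l
I = -1/10900 (I = 1/(-436*25) = 1/(-10900) = -1/10900 ≈ -9.1743e-5)
1/I = 1/(-1/10900) = -10900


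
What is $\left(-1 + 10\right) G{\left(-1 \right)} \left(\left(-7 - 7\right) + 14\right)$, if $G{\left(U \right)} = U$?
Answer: $0$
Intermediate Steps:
$\left(-1 + 10\right) G{\left(-1 \right)} \left(\left(-7 - 7\right) + 14\right) = \left(-1 + 10\right) \left(-1\right) \left(\left(-7 - 7\right) + 14\right) = 9 \left(-1\right) \left(-14 + 14\right) = \left(-9\right) 0 = 0$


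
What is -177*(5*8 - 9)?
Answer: -5487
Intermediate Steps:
-177*(5*8 - 9) = -177*(40 - 9) = -177*31 = -5487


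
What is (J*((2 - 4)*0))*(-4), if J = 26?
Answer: 0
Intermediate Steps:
(J*((2 - 4)*0))*(-4) = (26*((2 - 4)*0))*(-4) = (26*(-2*0))*(-4) = (26*0)*(-4) = 0*(-4) = 0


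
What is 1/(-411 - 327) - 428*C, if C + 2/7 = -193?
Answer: 427363985/5166 ≈ 82726.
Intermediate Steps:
C = -1353/7 (C = -2/7 - 193 = -1353/7 ≈ -193.29)
1/(-411 - 327) - 428*C = 1/(-411 - 327) - 428*(-1353/7) = 1/(-738) + 579084/7 = -1/738 + 579084/7 = 427363985/5166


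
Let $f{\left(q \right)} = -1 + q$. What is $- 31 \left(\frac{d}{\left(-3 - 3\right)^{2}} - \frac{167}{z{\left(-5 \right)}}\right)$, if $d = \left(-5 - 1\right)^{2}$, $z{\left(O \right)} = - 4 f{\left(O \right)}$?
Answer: $\frac{4433}{24} \approx 184.71$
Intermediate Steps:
$z{\left(O \right)} = 4 - 4 O$ ($z{\left(O \right)} = - 4 \left(-1 + O\right) = 4 - 4 O$)
$d = 36$ ($d = \left(-6\right)^{2} = 36$)
$- 31 \left(\frac{d}{\left(-3 - 3\right)^{2}} - \frac{167}{z{\left(-5 \right)}}\right) = - 31 \left(\frac{36}{\left(-3 - 3\right)^{2}} - \frac{167}{4 - -20}\right) = - 31 \left(\frac{36}{\left(-6\right)^{2}} - \frac{167}{4 + 20}\right) = - 31 \left(\frac{36}{36} - \frac{167}{24}\right) = - 31 \left(36 \cdot \frac{1}{36} - \frac{167}{24}\right) = - 31 \left(1 - \frac{167}{24}\right) = \left(-31\right) \left(- \frac{143}{24}\right) = \frac{4433}{24}$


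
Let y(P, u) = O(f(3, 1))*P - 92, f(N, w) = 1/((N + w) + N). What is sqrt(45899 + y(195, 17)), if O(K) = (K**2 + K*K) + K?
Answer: sqrt(2246298)/7 ≈ 214.11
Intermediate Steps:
f(N, w) = 1/(w + 2*N)
O(K) = K + 2*K**2 (O(K) = (K**2 + K**2) + K = 2*K**2 + K = K + 2*K**2)
y(P, u) = -92 + 9*P/49 (y(P, u) = ((1 + 2/(1 + 2*3))/(1 + 2*3))*P - 92 = ((1 + 2/(1 + 6))/(1 + 6))*P - 92 = ((1 + 2/7)/7)*P - 92 = ((1/7)*(9/7))*P - 92 = 9*P/49 - 92 = -92 + 9*P/49)
sqrt(45899 + y(195, 17)) = sqrt(45899 + (-92 + (9/49)*195)) = sqrt(45899 + (-92 + 1755/49)) = sqrt(45899 - 2753/49) = sqrt(2246298/49) = sqrt(2246298)/7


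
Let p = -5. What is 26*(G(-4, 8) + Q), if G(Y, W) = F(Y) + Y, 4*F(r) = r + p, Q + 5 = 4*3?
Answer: 39/2 ≈ 19.500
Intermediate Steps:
Q = 7 (Q = -5 + 4*3 = -5 + 12 = 7)
F(r) = -5/4 + r/4 (F(r) = (r - 5)/4 = (-5 + r)/4 = -5/4 + r/4)
G(Y, W) = -5/4 + 5*Y/4 (G(Y, W) = (-5/4 + Y/4) + Y = -5/4 + 5*Y/4)
26*(G(-4, 8) + Q) = 26*((-5/4 + (5/4)*(-4)) + 7) = 26*((-5/4 - 5) + 7) = 26*(-25/4 + 7) = 26*(3/4) = 39/2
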